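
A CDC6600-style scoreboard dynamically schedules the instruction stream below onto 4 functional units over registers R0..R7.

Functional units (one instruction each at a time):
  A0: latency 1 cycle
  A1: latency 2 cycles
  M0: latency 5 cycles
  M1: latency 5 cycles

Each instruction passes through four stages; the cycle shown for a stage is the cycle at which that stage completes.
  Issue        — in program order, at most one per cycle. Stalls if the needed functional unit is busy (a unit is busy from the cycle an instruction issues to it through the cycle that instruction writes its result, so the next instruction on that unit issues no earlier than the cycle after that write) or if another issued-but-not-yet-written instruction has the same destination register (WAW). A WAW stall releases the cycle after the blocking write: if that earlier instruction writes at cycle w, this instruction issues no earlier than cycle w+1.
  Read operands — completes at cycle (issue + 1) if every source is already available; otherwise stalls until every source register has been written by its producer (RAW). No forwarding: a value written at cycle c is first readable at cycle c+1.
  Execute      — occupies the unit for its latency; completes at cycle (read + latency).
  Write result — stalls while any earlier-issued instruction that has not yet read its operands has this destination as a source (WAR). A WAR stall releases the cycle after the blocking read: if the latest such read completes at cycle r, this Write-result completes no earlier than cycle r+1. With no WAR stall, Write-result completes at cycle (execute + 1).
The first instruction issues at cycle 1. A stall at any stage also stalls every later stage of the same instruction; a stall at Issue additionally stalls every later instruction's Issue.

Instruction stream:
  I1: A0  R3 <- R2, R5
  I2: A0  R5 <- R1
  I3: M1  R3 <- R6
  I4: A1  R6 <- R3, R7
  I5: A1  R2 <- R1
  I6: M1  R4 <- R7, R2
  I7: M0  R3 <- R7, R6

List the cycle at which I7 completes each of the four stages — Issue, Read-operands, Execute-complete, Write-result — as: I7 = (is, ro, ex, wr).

c1: I1→A0
c2: I1 RO
c3: I1 EX
c4: I1 WR R3
c5: I2→A0
c6: I2 RO; I3→M1
c7: I2 EX; I3 RO; I4→A1
c8: I2 WR R5
c12: I3 EX
c13: I3 WR R3
c14: I4 RO
c16: I4 EX
c17: I4 WR R6
c18: I5→A1
c19: I5 RO; I6→M1
c20: I7→M0
c21: I5 EX; I7 RO
c22: I5 WR R2
c23: I6 RO
c26: I7 EX
c27: I7 WR R3
c28: I6 EX
c29: I6 WR R4

I7 = (20, 21, 26, 27)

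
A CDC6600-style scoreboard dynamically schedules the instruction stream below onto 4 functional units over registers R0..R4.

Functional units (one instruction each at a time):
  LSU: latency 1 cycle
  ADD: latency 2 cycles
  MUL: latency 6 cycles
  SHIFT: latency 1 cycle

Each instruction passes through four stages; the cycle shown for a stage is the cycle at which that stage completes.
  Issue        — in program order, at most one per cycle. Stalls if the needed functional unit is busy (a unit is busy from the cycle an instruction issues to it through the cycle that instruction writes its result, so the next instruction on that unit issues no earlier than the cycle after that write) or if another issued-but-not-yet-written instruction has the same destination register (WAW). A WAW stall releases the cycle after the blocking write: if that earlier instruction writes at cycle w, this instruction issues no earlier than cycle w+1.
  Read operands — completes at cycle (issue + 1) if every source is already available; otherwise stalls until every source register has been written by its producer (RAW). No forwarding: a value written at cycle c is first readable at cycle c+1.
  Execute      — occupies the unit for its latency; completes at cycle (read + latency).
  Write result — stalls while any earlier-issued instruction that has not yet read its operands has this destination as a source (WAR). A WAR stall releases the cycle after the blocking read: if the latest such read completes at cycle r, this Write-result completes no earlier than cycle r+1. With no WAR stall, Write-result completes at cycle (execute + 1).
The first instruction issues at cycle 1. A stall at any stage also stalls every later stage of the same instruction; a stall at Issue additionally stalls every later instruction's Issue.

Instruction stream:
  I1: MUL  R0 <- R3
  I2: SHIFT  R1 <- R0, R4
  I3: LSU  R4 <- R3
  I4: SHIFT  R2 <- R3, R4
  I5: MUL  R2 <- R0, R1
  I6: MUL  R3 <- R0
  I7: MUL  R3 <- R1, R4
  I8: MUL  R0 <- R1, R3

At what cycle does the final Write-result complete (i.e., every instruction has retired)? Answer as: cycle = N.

cycle = 52

c1: I1 issues→MUL
c2: I1 reads | I2 issues→SHIFT
c3: I3 issues→LSU
c4: I3 reads
c5: I3 exec-done
c8: I1 exec-done
c9: I1 writes R0
c10: I2 reads
c11: I2 exec-done | I3 writes R4
c12: I2 writes R1
c13: I4 issues→SHIFT
c14: I4 reads
c15: I4 exec-done
c16: I4 writes R2
c17: I5 issues→MUL
c18: I5 reads
c24: I5 exec-done
c25: I5 writes R2
c26: I6 issues→MUL
c27: I6 reads
c33: I6 exec-done
c34: I6 writes R3
c35: I7 issues→MUL
c36: I7 reads
c42: I7 exec-done
c43: I7 writes R3
c44: I8 issues→MUL
c45: I8 reads
c51: I8 exec-done
c52: I8 writes R0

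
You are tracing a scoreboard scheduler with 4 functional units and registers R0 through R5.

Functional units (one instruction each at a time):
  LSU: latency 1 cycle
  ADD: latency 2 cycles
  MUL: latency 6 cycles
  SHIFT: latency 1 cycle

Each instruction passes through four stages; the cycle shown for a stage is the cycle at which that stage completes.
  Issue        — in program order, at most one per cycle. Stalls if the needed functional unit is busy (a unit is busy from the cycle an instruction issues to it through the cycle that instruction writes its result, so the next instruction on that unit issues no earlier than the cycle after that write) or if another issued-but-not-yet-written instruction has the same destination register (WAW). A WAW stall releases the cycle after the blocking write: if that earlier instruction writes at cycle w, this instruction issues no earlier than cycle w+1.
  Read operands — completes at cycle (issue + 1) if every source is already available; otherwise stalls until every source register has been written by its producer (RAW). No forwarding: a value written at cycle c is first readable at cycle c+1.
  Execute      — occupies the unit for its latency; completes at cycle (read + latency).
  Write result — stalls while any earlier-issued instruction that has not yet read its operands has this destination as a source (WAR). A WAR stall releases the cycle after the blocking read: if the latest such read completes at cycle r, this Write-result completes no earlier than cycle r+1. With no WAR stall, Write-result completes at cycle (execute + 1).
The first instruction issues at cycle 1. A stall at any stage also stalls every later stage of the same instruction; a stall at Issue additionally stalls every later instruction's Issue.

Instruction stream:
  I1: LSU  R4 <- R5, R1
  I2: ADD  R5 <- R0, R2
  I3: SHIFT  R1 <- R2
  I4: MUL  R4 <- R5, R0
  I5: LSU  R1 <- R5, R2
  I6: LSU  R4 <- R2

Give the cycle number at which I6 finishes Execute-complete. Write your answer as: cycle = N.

  I1 | 1 | 2 | 3 | 4
  I2 | 2 | 3 | 5 | 6
  I3 | 3 | 4 | 5 | 6
  I4 | 5 | 7 | 13 | 14   WAW R4: wait I1 write@4 · RAW R5: wait I2 write@6
  I5 | 7 | 8 | 9 | 10   WAW R1: wait I3 write@6
  I6 | 15 | 16 | 17 | 18   WAW R4: wait I4 write@14

cycle = 17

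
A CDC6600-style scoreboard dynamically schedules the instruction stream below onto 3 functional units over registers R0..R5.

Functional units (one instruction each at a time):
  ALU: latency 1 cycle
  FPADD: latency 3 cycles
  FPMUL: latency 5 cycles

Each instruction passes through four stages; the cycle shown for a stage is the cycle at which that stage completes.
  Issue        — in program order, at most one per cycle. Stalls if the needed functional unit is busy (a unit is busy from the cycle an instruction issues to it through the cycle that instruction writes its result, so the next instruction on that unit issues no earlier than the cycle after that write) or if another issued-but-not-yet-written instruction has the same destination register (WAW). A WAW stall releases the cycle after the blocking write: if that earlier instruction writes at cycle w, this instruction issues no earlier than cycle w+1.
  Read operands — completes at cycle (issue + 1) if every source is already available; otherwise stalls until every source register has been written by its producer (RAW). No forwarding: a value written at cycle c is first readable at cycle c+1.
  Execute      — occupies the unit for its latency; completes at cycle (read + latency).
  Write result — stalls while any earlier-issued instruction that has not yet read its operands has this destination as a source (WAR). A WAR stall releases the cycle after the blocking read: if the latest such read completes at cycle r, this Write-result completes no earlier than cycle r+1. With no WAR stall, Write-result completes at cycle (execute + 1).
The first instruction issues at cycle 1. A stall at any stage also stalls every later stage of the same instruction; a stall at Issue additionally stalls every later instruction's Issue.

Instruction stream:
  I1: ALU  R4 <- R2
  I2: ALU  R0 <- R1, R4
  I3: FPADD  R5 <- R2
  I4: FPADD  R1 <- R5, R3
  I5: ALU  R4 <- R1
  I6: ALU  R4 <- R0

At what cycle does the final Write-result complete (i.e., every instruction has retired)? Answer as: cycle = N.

1) issue 1, read 2, done 3, write 4
2) issue 5, read 6, done 7, write 8  <struct: ALU busy until I1 writes@4>
3) issue 6, read 7, done 10, write 11
4) issue 12, read 13, done 16, write 17  <struct: FPADD busy until I3 writes@11>
5) issue 13, read 18, done 19, write 20  <RAW R1: wait I4 write@17>
6) issue 21, read 22, done 23, write 24  <struct: ALU busy until I5 writes@20>

cycle = 24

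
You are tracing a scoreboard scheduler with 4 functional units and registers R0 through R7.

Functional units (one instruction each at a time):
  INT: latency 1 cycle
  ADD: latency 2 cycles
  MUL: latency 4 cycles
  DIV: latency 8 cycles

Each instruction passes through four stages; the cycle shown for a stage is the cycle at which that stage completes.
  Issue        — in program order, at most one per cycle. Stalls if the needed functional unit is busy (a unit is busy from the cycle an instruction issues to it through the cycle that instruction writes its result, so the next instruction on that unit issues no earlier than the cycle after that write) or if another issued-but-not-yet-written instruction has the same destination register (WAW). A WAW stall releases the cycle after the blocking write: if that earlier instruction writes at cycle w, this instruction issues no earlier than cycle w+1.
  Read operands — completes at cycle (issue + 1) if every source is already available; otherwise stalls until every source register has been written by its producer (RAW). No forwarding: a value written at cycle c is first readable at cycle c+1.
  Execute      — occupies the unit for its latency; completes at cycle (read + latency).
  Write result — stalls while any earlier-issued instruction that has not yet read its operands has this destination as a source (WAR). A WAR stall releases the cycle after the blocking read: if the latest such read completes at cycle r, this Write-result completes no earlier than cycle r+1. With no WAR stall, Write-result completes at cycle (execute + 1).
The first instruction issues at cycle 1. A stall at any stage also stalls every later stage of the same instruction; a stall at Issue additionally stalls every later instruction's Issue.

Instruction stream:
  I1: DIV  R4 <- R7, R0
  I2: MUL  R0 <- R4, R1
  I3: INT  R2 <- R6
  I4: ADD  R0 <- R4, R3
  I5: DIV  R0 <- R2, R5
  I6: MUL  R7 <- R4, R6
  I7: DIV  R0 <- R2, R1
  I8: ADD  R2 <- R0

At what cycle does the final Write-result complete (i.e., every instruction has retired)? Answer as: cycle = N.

cycle = 48

c1: issue I1 (DIV)
c2: I1 read-ops | issue I2 (MUL)
c3: issue I3 (INT)
c4: I3 read-ops
c5: I3 finished on INT
c6: I3→R2
c10: I1 finished on DIV
c11: I1→R4
c12: I2 read-ops
c16: I2 finished on MUL
c17: I2→R0
c18: issue I4 (ADD)
c19: I4 read-ops
c21: I4 finished on ADD
c22: I4→R0
c23: issue I5 (DIV)
c24: I5 read-ops | issue I6 (MUL)
c25: I6 read-ops
c29: I6 finished on MUL
c30: I6→R7
c32: I5 finished on DIV
c33: I5→R0
c34: issue I7 (DIV)
c35: I7 read-ops | issue I8 (ADD)
c43: I7 finished on DIV
c44: I7→R0
c45: I8 read-ops
c47: I8 finished on ADD
c48: I8→R2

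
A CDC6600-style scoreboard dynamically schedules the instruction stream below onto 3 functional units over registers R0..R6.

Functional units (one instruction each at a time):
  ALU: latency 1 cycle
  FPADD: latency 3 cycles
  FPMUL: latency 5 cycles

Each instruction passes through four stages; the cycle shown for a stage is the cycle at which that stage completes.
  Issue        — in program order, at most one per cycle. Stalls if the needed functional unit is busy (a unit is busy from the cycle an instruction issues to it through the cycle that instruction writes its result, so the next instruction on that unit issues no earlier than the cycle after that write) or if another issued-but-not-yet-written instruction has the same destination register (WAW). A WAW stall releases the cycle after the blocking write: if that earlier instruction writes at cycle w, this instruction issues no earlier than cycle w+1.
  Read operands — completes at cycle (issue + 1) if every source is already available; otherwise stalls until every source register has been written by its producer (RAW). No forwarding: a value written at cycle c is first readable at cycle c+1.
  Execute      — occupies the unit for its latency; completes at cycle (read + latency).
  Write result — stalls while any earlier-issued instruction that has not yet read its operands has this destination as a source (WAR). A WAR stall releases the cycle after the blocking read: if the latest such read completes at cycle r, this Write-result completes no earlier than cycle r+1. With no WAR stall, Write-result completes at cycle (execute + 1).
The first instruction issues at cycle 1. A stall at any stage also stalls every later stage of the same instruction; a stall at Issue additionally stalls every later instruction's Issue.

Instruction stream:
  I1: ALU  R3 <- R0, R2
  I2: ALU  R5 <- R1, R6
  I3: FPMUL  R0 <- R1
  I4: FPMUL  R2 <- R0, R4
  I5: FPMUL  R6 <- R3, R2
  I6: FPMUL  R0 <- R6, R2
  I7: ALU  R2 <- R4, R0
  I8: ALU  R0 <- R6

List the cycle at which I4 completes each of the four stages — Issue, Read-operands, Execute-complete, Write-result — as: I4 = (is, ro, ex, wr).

t=1  I1→ALU
t=2  I1 RO
t=3  I1 EX
t=4  I1 WR R3
t=5  I2→ALU
t=6  I2 RO; I3→FPMUL
t=7  I2 EX; I3 RO
t=8  I2 WR R5
t=12  I3 EX
t=13  I3 WR R0
t=14  I4→FPMUL
t=15  I4 RO
t=20  I4 EX
t=21  I4 WR R2
t=22  I5→FPMUL
t=23  I5 RO
t=28  I5 EX
t=29  I5 WR R6
t=30  I6→FPMUL
t=31  I6 RO; I7→ALU
t=36  I6 EX
t=37  I6 WR R0
t=38  I7 RO
t=39  I7 EX
t=40  I7 WR R2
t=41  I8→ALU
t=42  I8 RO
t=43  I8 EX
t=44  I8 WR R0

I4 = (14, 15, 20, 21)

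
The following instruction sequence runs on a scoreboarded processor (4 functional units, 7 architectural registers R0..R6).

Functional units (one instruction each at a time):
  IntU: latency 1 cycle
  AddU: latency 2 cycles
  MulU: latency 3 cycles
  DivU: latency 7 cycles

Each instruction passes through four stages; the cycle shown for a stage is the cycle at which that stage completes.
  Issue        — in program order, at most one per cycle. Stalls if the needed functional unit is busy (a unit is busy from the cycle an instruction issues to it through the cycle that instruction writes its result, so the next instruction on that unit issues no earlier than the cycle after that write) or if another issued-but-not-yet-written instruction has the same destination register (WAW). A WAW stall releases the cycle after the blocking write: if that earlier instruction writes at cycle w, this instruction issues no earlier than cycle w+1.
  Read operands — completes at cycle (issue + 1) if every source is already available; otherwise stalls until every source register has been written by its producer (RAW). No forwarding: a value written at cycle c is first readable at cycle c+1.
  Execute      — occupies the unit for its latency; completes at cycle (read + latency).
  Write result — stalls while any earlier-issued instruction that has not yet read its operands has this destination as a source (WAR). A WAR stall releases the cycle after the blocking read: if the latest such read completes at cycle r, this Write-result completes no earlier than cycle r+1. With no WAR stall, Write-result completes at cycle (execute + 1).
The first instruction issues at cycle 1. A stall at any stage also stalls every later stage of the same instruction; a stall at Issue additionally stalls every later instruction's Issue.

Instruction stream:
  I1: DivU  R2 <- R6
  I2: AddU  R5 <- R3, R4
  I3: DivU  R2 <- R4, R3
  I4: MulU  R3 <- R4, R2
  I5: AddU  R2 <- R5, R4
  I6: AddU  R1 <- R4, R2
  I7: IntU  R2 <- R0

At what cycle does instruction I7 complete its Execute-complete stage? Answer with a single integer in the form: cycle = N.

cycle = 29

c1: I1→DivU
c2: I1 RO · I2→AddU
c3: I2 RO
c5: I2 EX
c6: I2 WR R5
c9: I1 EX
c10: I1 WR R2
c11: I3→DivU
c12: I3 RO · I4→MulU
c19: I3 EX
c20: I3 WR R2
c21: I4 RO · I5→AddU
c22: I5 RO
c24: I4 EX · I5 EX
c25: I4 WR R3 · I5 WR R2
c26: I6→AddU
c27: I6 RO · I7→IntU
c28: I7 RO
c29: I6 EX · I7 EX
c30: I6 WR R1 · I7 WR R2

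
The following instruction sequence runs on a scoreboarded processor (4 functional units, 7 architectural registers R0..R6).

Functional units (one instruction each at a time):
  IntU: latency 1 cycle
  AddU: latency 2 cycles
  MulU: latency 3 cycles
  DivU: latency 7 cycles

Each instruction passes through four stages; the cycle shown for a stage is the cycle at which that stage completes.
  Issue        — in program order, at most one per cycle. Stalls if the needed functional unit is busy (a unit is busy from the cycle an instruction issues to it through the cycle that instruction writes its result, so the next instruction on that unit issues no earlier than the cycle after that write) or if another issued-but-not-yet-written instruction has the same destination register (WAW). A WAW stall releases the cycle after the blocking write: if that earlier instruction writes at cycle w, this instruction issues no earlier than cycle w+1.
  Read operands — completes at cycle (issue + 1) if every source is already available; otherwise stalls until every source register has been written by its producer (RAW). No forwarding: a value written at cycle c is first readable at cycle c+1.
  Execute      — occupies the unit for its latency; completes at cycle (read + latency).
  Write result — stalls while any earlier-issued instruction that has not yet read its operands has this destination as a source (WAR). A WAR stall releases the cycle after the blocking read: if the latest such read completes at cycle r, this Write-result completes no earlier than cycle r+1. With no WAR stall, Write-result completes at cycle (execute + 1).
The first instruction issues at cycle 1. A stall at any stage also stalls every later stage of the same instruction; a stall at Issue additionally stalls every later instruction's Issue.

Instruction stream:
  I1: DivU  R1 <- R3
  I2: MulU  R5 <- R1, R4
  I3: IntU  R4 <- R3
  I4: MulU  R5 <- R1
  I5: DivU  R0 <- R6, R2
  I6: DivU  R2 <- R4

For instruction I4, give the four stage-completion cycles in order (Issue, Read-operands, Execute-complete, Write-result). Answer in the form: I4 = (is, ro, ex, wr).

I4 = (16, 17, 20, 21)

c1: issue I1 (DivU)
c2: I1 read-ops, issue I2 (MulU)
c3: issue I3 (IntU)
c4: I3 read-ops
c5: I3 finished on IntU
c9: I1 finished on DivU
c10: I1→R1
c11: I2 read-ops
c12: I3→R4
c14: I2 finished on MulU
c15: I2→R5
c16: issue I4 (MulU)
c17: I4 read-ops, issue I5 (DivU)
c18: I5 read-ops
c20: I4 finished on MulU
c21: I4→R5
c25: I5 finished on DivU
c26: I5→R0
c27: issue I6 (DivU)
c28: I6 read-ops
c35: I6 finished on DivU
c36: I6→R2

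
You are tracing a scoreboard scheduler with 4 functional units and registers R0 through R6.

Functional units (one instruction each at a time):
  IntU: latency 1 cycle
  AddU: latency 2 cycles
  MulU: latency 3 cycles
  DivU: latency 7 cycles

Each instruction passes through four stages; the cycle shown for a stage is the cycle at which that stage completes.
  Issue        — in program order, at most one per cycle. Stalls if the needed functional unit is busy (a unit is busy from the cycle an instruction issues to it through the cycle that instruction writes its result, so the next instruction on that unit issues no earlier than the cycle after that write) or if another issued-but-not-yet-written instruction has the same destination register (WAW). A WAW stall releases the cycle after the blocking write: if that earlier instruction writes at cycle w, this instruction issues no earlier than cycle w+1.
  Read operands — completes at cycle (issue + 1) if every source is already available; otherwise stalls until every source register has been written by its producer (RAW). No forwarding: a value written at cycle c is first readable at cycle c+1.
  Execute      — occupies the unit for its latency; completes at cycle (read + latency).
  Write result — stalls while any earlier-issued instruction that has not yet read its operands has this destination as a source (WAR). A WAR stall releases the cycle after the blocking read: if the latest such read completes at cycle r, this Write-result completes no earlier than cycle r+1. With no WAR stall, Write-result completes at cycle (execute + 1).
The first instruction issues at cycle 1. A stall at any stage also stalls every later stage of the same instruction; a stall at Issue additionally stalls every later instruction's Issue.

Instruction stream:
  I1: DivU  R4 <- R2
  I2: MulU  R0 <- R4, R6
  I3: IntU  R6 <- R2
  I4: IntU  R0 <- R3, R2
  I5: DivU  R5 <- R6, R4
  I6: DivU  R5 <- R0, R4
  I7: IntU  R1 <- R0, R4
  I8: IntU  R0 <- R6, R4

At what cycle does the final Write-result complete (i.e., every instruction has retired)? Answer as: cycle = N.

cycle = 36

t=1  issue I1 (DivU)
t=2  I1 read-ops; issue I2 (MulU)
t=3  issue I3 (IntU)
t=4  I3 read-ops
t=5  I3 finished on IntU
t=9  I1 finished on DivU
t=10  I1→R4
t=11  I2 read-ops
t=12  I3→R6
t=14  I2 finished on MulU
t=15  I2→R0
t=16  issue I4 (IntU)
t=17  I4 read-ops; issue I5 (DivU)
t=18  I4 finished on IntU; I5 read-ops
t=19  I4→R0
t=25  I5 finished on DivU
t=26  I5→R5
t=27  issue I6 (DivU)
t=28  I6 read-ops; issue I7 (IntU)
t=29  I7 read-ops
t=30  I7 finished on IntU
t=31  I7→R1
t=32  issue I8 (IntU)
t=33  I8 read-ops
t=34  I8 finished on IntU
t=35  I6 finished on DivU; I8→R0
t=36  I6→R5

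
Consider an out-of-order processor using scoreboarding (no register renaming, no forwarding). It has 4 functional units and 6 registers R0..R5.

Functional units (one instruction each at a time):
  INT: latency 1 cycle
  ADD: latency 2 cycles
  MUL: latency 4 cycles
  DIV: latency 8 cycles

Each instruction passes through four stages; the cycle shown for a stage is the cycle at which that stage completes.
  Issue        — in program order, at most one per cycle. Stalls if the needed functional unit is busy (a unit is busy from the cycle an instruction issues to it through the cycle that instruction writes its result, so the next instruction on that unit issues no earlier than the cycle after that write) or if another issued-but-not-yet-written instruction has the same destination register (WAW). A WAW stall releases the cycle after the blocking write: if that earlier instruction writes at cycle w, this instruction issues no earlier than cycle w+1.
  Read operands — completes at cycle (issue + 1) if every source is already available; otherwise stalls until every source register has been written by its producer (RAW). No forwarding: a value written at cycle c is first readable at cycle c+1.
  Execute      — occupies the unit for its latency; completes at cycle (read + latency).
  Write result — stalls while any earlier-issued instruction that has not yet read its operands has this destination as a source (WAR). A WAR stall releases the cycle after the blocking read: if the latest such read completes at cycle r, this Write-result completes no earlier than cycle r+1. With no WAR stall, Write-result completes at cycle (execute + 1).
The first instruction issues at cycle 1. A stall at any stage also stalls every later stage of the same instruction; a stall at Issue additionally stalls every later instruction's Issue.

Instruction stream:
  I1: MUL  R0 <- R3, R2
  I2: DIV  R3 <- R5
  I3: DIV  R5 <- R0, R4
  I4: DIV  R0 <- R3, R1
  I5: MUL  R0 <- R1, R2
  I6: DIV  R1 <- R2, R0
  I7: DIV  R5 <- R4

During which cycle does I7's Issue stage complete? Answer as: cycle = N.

1) issue 1, read 2, done 6, write 7
2) issue 2, read 3, done 11, write 12
3) issue 13, read 14, done 22, write 23  <struct: DIV busy until I2 writes@12>
4) issue 24, read 25, done 33, write 34  <struct: DIV busy until I3 writes@23>
5) issue 35, read 36, done 40, write 41  <WAW R0: wait I4 write@34>
6) issue 36, read 42, done 50, write 51  <RAW R0: wait I5 write@41>
7) issue 52, read 53, done 61, write 62  <struct: DIV busy until I6 writes@51>

cycle = 52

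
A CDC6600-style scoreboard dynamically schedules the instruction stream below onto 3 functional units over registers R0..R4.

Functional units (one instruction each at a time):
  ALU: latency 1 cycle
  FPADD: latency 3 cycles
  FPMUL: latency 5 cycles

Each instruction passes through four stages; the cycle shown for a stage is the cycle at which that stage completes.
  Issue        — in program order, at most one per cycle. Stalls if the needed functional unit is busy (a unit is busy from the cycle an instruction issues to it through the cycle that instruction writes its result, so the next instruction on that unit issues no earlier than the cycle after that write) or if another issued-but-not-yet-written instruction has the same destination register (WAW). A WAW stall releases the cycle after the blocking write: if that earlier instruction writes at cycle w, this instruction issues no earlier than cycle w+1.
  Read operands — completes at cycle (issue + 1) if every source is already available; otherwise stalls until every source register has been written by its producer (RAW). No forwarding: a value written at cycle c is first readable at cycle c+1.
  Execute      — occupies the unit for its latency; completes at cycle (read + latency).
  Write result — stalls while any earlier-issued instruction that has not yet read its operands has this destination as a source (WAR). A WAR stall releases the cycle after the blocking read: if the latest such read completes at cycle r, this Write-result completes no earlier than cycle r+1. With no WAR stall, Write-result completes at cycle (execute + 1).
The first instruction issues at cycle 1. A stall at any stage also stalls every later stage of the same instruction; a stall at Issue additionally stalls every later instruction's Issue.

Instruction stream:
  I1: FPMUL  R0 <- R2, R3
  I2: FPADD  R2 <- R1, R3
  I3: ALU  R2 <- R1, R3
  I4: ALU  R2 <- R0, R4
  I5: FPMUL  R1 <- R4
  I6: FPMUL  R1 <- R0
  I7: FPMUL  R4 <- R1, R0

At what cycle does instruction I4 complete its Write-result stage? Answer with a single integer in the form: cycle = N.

cycle = 15

1) issue 1, read 2, done 7, write 8
2) issue 2, read 3, done 6, write 7
3) issue 8, read 9, done 10, write 11  <WAW R2: wait I2 write@7>
4) issue 12, read 13, done 14, write 15  <struct: ALU busy until I3 writes@11>
5) issue 13, read 14, done 19, write 20
6) issue 21, read 22, done 27, write 28  <struct: FPMUL busy until I5 writes@20>
7) issue 29, read 30, done 35, write 36  <struct: FPMUL busy until I6 writes@28>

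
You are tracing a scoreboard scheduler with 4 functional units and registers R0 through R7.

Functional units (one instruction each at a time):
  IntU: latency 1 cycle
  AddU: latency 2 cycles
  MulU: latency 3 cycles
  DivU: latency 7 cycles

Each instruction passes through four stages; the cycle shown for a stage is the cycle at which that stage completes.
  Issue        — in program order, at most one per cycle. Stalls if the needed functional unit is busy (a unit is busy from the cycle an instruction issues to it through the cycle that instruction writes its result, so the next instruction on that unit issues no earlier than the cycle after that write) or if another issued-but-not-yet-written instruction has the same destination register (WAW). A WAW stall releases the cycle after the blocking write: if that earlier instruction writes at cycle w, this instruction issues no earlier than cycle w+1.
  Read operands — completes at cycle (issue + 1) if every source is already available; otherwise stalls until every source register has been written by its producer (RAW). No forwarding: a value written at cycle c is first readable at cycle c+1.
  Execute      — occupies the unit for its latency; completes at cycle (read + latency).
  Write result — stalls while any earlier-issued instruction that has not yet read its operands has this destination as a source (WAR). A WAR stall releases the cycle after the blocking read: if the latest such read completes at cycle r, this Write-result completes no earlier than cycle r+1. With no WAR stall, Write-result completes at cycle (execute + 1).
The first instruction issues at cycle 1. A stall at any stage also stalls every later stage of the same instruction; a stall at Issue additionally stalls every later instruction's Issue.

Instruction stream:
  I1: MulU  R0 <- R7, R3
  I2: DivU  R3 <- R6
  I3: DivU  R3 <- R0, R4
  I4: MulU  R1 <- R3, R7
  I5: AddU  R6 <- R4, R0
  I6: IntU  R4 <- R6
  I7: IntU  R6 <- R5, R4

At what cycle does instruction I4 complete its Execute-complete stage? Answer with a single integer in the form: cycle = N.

cycle = 25

1) issue 1, read 2, done 5, write 6
2) issue 2, read 3, done 10, write 11
3) issue 12, read 13, done 20, write 21  <struct: DivU busy until I2 writes@11>
4) issue 13, read 22, done 25, write 26  <RAW R3: wait I3 write@21>
5) issue 14, read 15, done 17, write 18
6) issue 15, read 19, done 20, write 21  <RAW R6: wait I5 write@18>
7) issue 22, read 23, done 24, write 25  <struct: IntU busy until I6 writes@21>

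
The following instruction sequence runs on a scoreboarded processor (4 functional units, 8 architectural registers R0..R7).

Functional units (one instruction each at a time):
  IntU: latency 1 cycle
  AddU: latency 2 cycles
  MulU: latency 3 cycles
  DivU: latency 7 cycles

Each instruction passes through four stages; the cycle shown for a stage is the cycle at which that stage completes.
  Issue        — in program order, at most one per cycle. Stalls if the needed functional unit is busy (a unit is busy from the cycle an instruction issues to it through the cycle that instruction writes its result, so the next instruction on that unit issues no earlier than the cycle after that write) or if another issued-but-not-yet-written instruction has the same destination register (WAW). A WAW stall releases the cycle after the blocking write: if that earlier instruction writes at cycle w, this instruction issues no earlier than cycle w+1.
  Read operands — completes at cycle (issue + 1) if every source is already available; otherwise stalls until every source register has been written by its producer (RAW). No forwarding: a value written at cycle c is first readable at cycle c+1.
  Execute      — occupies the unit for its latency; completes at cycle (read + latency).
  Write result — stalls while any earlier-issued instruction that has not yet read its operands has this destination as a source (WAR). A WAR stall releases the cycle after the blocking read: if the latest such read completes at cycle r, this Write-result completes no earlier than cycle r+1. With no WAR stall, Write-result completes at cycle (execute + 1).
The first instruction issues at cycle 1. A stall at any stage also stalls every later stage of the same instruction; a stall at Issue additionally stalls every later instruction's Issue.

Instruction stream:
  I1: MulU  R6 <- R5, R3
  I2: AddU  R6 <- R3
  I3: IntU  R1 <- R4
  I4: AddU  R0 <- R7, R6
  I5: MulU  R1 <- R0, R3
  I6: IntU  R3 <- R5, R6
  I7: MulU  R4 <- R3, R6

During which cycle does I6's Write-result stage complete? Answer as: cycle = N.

t=1  I1 issues→MulU
t=2  I1 reads
t=5  I1 exec-done
t=6  I1 writes R6
t=7  I2 issues→AddU
t=8  I2 reads, I3 issues→IntU
t=9  I3 reads
t=10  I2 exec-done, I3 exec-done
t=11  I2 writes R6, I3 writes R1
t=12  I4 issues→AddU
t=13  I4 reads, I5 issues→MulU
t=14  I6 issues→IntU
t=15  I4 exec-done, I6 reads
t=16  I4 writes R0, I6 exec-done
t=17  I5 reads
t=18  I6 writes R3
t=20  I5 exec-done
t=21  I5 writes R1
t=22  I7 issues→MulU
t=23  I7 reads
t=26  I7 exec-done
t=27  I7 writes R4

cycle = 18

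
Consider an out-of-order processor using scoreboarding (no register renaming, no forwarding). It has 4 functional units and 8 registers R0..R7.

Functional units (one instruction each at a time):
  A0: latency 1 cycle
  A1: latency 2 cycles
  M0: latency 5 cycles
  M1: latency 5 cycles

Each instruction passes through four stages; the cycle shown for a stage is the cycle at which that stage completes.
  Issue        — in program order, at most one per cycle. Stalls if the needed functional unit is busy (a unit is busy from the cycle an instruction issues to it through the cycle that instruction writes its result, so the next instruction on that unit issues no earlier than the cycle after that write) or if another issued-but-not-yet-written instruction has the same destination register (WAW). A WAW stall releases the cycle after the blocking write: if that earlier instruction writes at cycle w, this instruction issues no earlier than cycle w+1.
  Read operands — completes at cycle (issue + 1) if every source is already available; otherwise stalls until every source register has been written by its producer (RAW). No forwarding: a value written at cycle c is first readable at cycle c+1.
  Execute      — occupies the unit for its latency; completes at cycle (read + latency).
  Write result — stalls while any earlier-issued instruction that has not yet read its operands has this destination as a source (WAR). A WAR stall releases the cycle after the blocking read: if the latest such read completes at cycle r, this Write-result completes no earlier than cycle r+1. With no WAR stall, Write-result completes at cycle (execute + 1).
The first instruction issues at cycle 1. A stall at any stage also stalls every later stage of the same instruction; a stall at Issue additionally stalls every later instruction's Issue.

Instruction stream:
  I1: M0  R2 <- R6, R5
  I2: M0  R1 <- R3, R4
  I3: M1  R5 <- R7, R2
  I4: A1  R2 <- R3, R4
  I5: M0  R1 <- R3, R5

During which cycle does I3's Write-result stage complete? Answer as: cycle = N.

cycle = 17

[1] issue I1 (M0)
[2] I1 read-ops
[7] I1 finished on M0
[8] I1→R2
[9] issue I2 (M0)
[10] I2 read-ops · issue I3 (M1)
[11] I3 read-ops · issue I4 (A1)
[12] I4 read-ops
[14] I4 finished on A1
[15] I2 finished on M0 · I4→R2
[16] I2→R1 · I3 finished on M1
[17] I3→R5 · issue I5 (M0)
[18] I5 read-ops
[23] I5 finished on M0
[24] I5→R1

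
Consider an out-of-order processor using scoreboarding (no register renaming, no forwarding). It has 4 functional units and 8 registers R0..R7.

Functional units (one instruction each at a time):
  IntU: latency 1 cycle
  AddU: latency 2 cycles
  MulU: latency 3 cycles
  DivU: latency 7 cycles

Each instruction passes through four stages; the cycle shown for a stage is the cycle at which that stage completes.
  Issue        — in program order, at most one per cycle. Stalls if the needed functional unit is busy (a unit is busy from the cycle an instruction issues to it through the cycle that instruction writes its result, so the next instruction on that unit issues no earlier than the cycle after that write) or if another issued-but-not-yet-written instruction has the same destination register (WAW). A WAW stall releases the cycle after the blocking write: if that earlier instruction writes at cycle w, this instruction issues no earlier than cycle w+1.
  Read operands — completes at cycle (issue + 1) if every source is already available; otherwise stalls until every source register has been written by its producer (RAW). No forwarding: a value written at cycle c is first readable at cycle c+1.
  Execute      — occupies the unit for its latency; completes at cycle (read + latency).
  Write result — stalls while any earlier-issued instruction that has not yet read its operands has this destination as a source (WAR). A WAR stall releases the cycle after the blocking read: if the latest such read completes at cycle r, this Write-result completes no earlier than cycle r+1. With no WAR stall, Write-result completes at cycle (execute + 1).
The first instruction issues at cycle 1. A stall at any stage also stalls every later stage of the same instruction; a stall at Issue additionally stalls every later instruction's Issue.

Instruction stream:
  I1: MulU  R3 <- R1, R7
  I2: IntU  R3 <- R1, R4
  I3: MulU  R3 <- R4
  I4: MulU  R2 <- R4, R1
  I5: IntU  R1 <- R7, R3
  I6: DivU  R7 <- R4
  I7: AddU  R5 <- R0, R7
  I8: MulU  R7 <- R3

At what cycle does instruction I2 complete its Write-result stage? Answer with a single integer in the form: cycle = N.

cycle = 10

I1: IS=1 RO=2 EX=5 WR=6
I2: IS=7 RO=8 EX=9 WR=10  [WAW R3: wait I1 write@6]
I3: IS=11 RO=12 EX=15 WR=16  [WAW R3: wait I2 write@10]
I4: IS=17 RO=18 EX=21 WR=22  [struct: MulU busy until I3 writes@16]
I5: IS=18 RO=19 EX=20 WR=21
I6: IS=19 RO=20 EX=27 WR=28
I7: IS=20 RO=29 EX=31 WR=32  [RAW R7: wait I6 write@28]
I8: IS=29 RO=30 EX=33 WR=34  [WAW R7: wait I6 write@28]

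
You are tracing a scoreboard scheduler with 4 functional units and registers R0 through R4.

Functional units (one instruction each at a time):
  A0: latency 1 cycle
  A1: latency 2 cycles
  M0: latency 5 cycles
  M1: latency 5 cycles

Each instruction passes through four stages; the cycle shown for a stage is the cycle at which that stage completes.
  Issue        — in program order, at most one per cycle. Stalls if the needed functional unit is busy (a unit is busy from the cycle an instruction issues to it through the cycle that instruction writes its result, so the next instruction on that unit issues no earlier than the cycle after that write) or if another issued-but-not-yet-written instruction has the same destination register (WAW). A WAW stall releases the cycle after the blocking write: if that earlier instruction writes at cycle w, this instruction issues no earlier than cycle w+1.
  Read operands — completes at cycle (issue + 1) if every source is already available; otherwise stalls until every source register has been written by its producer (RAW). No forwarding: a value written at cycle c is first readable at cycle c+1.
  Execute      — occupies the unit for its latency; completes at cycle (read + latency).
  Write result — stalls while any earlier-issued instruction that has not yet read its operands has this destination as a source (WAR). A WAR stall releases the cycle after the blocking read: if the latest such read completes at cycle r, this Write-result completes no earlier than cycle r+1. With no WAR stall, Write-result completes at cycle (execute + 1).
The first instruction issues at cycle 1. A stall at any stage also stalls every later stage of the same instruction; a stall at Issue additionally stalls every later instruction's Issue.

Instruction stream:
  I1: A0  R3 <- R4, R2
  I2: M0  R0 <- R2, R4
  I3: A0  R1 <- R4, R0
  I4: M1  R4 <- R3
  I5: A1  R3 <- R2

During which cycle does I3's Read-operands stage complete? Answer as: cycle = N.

  I1 | 1 | 2 | 3 | 4
  I2 | 2 | 3 | 8 | 9
  I3 | 5 | 10 | 11 | 12   struct: A0 busy until I1 writes@4 · RAW R0: wait I2 write@9
  I4 | 6 | 7 | 12 | 13
  I5 | 7 | 8 | 10 | 11

cycle = 10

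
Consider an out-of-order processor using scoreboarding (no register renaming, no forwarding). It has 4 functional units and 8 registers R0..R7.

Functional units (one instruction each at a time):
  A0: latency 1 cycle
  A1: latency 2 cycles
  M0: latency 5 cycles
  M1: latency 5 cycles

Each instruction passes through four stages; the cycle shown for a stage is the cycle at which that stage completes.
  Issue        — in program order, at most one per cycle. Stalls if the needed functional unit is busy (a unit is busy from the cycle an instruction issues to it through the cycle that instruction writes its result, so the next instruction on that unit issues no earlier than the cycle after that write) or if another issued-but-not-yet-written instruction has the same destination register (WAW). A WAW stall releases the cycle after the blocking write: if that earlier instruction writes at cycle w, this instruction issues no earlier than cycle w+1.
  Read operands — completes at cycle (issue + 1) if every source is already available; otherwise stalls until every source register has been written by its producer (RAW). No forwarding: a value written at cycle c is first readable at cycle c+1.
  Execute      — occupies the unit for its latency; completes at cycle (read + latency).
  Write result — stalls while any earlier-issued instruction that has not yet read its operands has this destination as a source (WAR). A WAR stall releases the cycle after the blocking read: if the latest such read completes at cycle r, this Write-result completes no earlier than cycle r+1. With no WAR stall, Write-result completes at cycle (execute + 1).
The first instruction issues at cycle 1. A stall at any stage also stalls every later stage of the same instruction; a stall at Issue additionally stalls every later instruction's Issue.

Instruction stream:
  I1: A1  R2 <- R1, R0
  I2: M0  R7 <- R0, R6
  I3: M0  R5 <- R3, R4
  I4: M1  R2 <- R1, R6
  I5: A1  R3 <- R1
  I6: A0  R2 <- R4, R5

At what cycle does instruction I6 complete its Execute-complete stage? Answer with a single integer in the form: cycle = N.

cycle = 21

t=1  I1→A1
t=2  I1 RO; I2→M0
t=3  I2 RO
t=4  I1 EX
t=5  I1 WR R2
t=8  I2 EX
t=9  I2 WR R7
t=10  I3→M0
t=11  I3 RO; I4→M1
t=12  I4 RO; I5→A1
t=13  I5 RO
t=15  I5 EX
t=16  I3 EX; I5 WR R3
t=17  I3 WR R5; I4 EX
t=18  I4 WR R2
t=19  I6→A0
t=20  I6 RO
t=21  I6 EX
t=22  I6 WR R2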